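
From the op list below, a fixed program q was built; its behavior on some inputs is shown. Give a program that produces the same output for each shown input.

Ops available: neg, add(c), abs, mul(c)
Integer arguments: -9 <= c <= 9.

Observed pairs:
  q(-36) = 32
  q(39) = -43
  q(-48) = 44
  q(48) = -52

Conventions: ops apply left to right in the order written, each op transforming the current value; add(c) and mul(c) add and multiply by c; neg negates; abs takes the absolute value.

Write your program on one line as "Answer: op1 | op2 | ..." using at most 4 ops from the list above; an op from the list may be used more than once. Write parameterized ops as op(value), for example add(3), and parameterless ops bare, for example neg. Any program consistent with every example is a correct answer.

add(3) | neg | add(-1)

Check, running the answer program on each example:
  -36 -> -33 -> 33 -> 32
  39 -> 42 -> -42 -> -43
  -48 -> -45 -> 45 -> 44
  48 -> 51 -> -51 -> -52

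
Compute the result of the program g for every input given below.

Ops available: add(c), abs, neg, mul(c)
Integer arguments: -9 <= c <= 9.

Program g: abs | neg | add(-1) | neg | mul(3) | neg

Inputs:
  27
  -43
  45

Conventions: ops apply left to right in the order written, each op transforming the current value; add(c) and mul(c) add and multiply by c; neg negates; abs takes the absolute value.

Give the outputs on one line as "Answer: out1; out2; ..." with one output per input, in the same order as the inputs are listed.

-84; -132; -138

Execution, op by op:
  27 -> 27 -> -27 -> -28 -> 28 -> 84 -> -84
  -43 -> 43 -> -43 -> -44 -> 44 -> 132 -> -132
  45 -> 45 -> -45 -> -46 -> 46 -> 138 -> -138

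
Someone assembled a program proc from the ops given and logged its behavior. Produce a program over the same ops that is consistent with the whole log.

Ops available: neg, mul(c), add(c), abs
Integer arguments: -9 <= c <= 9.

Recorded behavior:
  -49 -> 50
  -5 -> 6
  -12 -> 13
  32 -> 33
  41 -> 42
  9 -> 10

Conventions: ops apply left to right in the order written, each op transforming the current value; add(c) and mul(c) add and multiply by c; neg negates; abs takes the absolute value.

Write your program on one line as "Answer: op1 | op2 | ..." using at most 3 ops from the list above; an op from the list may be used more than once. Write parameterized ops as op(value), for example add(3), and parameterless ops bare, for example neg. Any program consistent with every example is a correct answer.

abs | add(4) | add(-3)

Check, running the answer program on each example:
  -49 -> 49 -> 53 -> 50
  -5 -> 5 -> 9 -> 6
  -12 -> 12 -> 16 -> 13
  32 -> 32 -> 36 -> 33
  41 -> 41 -> 45 -> 42
  9 -> 9 -> 13 -> 10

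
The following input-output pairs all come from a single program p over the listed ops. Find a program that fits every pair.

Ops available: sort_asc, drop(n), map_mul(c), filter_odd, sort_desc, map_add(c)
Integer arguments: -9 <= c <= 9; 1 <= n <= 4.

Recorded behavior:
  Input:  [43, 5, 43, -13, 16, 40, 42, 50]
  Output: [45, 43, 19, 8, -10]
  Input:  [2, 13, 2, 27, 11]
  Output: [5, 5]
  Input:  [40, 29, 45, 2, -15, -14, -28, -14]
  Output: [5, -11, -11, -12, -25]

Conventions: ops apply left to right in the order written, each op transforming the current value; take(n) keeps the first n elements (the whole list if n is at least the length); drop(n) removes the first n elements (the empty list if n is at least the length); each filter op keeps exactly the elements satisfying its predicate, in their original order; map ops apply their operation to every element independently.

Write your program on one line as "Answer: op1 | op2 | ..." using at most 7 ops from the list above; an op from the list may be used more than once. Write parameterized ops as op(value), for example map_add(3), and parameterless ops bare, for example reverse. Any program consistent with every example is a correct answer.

map_add(1) | sort_desc | sort_asc | map_add(2) | sort_desc | drop(3)

Check, running the answer program on each example:
  [43, 5, 43, -13, 16, 40, 42, 50] -> [44, 6, 44, -12, 17, 41, 43, 51] -> [51, 44, 44, 43, 41, 17, 6, -12] -> [-12, 6, 17, 41, 43, 44, 44, 51] -> [-10, 8, 19, 43, 45, 46, 46, 53] -> [53, 46, 46, 45, 43, 19, 8, -10] -> [45, 43, 19, 8, -10]
  [2, 13, 2, 27, 11] -> [3, 14, 3, 28, 12] -> [28, 14, 12, 3, 3] -> [3, 3, 12, 14, 28] -> [5, 5, 14, 16, 30] -> [30, 16, 14, 5, 5] -> [5, 5]
  [40, 29, 45, 2, -15, -14, -28, -14] -> [41, 30, 46, 3, -14, -13, -27, -13] -> [46, 41, 30, 3, -13, -13, -14, -27] -> [-27, -14, -13, -13, 3, 30, 41, 46] -> [-25, -12, -11, -11, 5, 32, 43, 48] -> [48, 43, 32, 5, -11, -11, -12, -25] -> [5, -11, -11, -12, -25]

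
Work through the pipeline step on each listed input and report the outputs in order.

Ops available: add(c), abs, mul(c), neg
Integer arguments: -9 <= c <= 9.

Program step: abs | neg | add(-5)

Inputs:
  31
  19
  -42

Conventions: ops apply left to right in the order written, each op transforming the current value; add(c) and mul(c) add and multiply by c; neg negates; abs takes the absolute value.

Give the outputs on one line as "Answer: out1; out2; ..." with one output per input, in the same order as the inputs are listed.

Execution, op by op:
  31 -> 31 -> -31 -> -36
  19 -> 19 -> -19 -> -24
  -42 -> 42 -> -42 -> -47

-36; -24; -47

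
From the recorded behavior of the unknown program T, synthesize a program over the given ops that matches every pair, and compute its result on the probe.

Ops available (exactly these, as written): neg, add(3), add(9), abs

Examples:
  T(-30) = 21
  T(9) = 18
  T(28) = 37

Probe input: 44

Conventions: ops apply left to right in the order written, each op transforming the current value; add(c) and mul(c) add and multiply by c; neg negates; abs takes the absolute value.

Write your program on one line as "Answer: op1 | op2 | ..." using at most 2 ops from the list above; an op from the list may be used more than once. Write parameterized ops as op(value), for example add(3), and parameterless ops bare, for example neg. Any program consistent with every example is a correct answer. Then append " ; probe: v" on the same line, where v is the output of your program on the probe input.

add(9) | abs ; probe: 53

Check, running the answer program on each example:
  -30 -> -21 -> 21
  9 -> 18 -> 18
  28 -> 37 -> 37
  probe: 44 -> 53 -> 53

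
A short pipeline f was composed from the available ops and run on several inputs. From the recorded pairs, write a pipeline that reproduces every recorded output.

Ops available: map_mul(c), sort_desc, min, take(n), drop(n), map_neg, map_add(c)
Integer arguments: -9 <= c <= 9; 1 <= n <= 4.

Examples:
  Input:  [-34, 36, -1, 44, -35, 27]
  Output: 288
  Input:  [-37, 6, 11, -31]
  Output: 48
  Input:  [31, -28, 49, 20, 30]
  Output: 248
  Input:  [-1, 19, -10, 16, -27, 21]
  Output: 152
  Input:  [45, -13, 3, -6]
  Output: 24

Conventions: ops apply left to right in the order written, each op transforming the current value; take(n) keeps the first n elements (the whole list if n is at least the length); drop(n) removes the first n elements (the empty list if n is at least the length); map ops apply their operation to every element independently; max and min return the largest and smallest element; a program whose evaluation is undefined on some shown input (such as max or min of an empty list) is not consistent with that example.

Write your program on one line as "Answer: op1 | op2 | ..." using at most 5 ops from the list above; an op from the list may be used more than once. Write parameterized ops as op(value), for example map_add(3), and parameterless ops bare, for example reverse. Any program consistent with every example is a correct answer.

sort_desc | map_neg | take(2) | map_mul(-8) | min

Check, running the answer program on each example:
  [-34, 36, -1, 44, -35, 27] -> [44, 36, 27, -1, -34, -35] -> [-44, -36, -27, 1, 34, 35] -> [-44, -36] -> [352, 288] -> 288
  [-37, 6, 11, -31] -> [11, 6, -31, -37] -> [-11, -6, 31, 37] -> [-11, -6] -> [88, 48] -> 48
  [31, -28, 49, 20, 30] -> [49, 31, 30, 20, -28] -> [-49, -31, -30, -20, 28] -> [-49, -31] -> [392, 248] -> 248
  [-1, 19, -10, 16, -27, 21] -> [21, 19, 16, -1, -10, -27] -> [-21, -19, -16, 1, 10, 27] -> [-21, -19] -> [168, 152] -> 152
  [45, -13, 3, -6] -> [45, 3, -6, -13] -> [-45, -3, 6, 13] -> [-45, -3] -> [360, 24] -> 24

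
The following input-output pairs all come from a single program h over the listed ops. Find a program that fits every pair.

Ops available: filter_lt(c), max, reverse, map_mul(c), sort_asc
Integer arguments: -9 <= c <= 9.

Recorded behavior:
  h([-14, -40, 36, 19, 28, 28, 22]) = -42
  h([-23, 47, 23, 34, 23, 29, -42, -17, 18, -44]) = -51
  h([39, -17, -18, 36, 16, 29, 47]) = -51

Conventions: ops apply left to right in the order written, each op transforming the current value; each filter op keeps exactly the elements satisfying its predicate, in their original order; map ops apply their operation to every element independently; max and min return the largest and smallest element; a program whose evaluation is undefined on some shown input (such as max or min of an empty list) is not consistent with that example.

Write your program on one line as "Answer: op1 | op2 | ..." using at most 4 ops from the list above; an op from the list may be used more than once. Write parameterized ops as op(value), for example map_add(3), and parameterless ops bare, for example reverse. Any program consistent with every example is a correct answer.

filter_lt(-3) | reverse | map_mul(3) | max

Check, running the answer program on each example:
  [-14, -40, 36, 19, 28, 28, 22] -> [-14, -40] -> [-40, -14] -> [-120, -42] -> -42
  [-23, 47, 23, 34, 23, 29, -42, -17, 18, -44] -> [-23, -42, -17, -44] -> [-44, -17, -42, -23] -> [-132, -51, -126, -69] -> -51
  [39, -17, -18, 36, 16, 29, 47] -> [-17, -18] -> [-18, -17] -> [-54, -51] -> -51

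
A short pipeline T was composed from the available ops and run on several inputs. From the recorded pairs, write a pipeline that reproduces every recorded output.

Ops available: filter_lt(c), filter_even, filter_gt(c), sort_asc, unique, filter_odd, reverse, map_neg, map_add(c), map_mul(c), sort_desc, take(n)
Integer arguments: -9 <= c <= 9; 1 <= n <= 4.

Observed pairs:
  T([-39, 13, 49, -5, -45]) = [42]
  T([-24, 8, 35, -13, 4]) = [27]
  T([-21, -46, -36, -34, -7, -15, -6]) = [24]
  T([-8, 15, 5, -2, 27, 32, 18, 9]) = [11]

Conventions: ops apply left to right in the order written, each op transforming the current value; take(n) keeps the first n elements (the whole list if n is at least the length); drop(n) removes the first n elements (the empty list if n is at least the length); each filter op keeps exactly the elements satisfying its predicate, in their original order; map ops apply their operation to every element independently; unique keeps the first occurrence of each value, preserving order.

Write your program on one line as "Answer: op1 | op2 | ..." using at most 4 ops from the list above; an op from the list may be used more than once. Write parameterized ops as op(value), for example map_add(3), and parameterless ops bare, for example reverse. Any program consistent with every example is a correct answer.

map_neg | filter_gt(-7) | take(1) | map_add(3)

Check, running the answer program on each example:
  [-39, 13, 49, -5, -45] -> [39, -13, -49, 5, 45] -> [39, 5, 45] -> [39] -> [42]
  [-24, 8, 35, -13, 4] -> [24, -8, -35, 13, -4] -> [24, 13, -4] -> [24] -> [27]
  [-21, -46, -36, -34, -7, -15, -6] -> [21, 46, 36, 34, 7, 15, 6] -> [21, 46, 36, 34, 7, 15, 6] -> [21] -> [24]
  [-8, 15, 5, -2, 27, 32, 18, 9] -> [8, -15, -5, 2, -27, -32, -18, -9] -> [8, -5, 2] -> [8] -> [11]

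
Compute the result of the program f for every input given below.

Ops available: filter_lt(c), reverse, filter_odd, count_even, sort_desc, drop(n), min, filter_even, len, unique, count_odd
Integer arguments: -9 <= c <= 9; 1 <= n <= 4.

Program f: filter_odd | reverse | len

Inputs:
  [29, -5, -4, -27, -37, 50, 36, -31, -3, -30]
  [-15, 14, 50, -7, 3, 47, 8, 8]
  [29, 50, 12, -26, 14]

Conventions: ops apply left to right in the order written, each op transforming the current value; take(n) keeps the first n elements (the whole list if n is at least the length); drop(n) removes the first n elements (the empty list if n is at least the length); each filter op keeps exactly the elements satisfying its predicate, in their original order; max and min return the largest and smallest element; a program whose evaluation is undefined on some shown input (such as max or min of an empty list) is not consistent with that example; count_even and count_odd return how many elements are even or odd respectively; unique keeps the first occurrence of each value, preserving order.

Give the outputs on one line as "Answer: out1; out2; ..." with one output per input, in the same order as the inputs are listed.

Execution, op by op:
  [29, -5, -4, -27, -37, 50, 36, -31, -3, -30] -> [29, -5, -27, -37, -31, -3] -> [-3, -31, -37, -27, -5, 29] -> 6
  [-15, 14, 50, -7, 3, 47, 8, 8] -> [-15, -7, 3, 47] -> [47, 3, -7, -15] -> 4
  [29, 50, 12, -26, 14] -> [29] -> [29] -> 1

6; 4; 1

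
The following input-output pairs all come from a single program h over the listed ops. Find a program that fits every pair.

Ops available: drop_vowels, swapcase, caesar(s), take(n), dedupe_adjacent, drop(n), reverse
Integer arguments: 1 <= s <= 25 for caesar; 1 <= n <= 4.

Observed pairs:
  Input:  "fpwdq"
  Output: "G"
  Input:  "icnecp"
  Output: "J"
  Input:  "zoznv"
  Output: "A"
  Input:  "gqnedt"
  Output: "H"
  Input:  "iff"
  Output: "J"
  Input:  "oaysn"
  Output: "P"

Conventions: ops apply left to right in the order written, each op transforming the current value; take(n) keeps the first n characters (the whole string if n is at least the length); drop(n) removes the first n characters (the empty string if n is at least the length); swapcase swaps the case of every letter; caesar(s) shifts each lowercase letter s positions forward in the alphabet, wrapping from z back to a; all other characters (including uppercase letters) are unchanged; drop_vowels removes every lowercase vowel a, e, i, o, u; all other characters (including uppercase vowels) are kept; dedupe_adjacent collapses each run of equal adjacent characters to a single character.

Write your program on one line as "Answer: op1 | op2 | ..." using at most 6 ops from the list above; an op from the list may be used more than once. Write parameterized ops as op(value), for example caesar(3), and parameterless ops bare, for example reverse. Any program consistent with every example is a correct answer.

take(4) | caesar(12) | caesar(15) | take(1) | swapcase

Check, running the answer program on each example:
  "fpwdq" -> "fpwd" -> "rbip" -> "gqxe" -> "g" -> "G"
  "icnecp" -> "icne" -> "uozq" -> "jdof" -> "j" -> "J"
  "zoznv" -> "zozn" -> "lalz" -> "apao" -> "a" -> "A"
  "gqnedt" -> "gqne" -> "sczq" -> "hrof" -> "h" -> "H"
  "iff" -> "iff" -> "urr" -> "jgg" -> "j" -> "J"
  "oaysn" -> "oays" -> "amke" -> "pbzt" -> "p" -> "P"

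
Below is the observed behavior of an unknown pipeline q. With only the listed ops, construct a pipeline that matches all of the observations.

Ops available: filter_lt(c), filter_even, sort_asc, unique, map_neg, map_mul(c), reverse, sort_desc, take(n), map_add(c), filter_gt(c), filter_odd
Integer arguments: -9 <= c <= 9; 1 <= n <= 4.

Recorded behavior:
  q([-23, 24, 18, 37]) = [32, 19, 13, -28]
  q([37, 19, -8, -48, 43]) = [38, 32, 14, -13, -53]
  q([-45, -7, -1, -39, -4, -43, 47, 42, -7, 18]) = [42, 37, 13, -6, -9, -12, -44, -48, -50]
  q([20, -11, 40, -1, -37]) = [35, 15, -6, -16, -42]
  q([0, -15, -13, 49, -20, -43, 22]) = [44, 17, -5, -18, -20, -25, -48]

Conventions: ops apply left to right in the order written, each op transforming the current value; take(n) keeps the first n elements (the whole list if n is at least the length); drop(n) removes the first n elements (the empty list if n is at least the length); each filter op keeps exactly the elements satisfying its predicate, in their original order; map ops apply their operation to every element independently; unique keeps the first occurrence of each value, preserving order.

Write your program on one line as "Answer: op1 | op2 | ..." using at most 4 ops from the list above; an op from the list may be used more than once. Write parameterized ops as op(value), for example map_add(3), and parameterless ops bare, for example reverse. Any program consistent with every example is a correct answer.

map_add(-5) | unique | sort_desc

Check, running the answer program on each example:
  [-23, 24, 18, 37] -> [-28, 19, 13, 32] -> [-28, 19, 13, 32] -> [32, 19, 13, -28]
  [37, 19, -8, -48, 43] -> [32, 14, -13, -53, 38] -> [32, 14, -13, -53, 38] -> [38, 32, 14, -13, -53]
  [-45, -7, -1, -39, -4, -43, 47, 42, -7, 18] -> [-50, -12, -6, -44, -9, -48, 42, 37, -12, 13] -> [-50, -12, -6, -44, -9, -48, 42, 37, 13] -> [42, 37, 13, -6, -9, -12, -44, -48, -50]
  [20, -11, 40, -1, -37] -> [15, -16, 35, -6, -42] -> [15, -16, 35, -6, -42] -> [35, 15, -6, -16, -42]
  [0, -15, -13, 49, -20, -43, 22] -> [-5, -20, -18, 44, -25, -48, 17] -> [-5, -20, -18, 44, -25, -48, 17] -> [44, 17, -5, -18, -20, -25, -48]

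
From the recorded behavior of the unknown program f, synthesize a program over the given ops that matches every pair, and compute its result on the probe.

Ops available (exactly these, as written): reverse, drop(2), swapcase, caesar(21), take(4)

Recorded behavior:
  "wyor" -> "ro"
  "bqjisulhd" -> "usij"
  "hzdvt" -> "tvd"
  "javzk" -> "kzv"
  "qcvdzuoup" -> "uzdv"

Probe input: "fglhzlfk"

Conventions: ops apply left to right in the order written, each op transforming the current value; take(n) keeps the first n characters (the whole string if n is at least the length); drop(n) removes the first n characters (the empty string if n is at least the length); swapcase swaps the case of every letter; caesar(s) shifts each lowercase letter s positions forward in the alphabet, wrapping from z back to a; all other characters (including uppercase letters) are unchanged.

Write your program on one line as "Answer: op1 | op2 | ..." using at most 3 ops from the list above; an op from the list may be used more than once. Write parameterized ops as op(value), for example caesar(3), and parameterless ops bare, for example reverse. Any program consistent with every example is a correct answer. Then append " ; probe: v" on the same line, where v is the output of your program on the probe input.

drop(2) | take(4) | reverse ; probe: "lzhl"

Check, running the answer program on each example:
  "wyor" -> "or" -> "or" -> "ro"
  "bqjisulhd" -> "jisulhd" -> "jisu" -> "usij"
  "hzdvt" -> "dvt" -> "dvt" -> "tvd"
  "javzk" -> "vzk" -> "vzk" -> "kzv"
  "qcvdzuoup" -> "vdzuoup" -> "vdzu" -> "uzdv"
  probe: "fglhzlfk" -> "lhzlfk" -> "lhzl" -> "lzhl"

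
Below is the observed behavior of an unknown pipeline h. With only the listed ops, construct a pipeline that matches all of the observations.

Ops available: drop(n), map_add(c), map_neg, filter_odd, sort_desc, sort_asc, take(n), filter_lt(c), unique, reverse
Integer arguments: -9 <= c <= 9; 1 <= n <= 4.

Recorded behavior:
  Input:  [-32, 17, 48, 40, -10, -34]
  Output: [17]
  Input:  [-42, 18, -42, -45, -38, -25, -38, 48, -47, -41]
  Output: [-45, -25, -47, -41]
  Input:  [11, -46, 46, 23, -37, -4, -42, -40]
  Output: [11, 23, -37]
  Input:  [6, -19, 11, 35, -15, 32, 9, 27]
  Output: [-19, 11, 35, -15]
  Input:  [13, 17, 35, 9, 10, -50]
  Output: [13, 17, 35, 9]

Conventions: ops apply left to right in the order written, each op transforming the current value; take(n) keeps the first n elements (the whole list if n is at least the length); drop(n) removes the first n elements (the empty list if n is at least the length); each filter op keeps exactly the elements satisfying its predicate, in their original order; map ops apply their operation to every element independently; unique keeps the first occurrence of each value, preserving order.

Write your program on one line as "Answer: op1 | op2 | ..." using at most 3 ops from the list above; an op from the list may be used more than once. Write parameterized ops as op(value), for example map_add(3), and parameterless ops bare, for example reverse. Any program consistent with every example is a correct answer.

unique | filter_odd | take(4)

Check, running the answer program on each example:
  [-32, 17, 48, 40, -10, -34] -> [-32, 17, 48, 40, -10, -34] -> [17] -> [17]
  [-42, 18, -42, -45, -38, -25, -38, 48, -47, -41] -> [-42, 18, -45, -38, -25, 48, -47, -41] -> [-45, -25, -47, -41] -> [-45, -25, -47, -41]
  [11, -46, 46, 23, -37, -4, -42, -40] -> [11, -46, 46, 23, -37, -4, -42, -40] -> [11, 23, -37] -> [11, 23, -37]
  [6, -19, 11, 35, -15, 32, 9, 27] -> [6, -19, 11, 35, -15, 32, 9, 27] -> [-19, 11, 35, -15, 9, 27] -> [-19, 11, 35, -15]
  [13, 17, 35, 9, 10, -50] -> [13, 17, 35, 9, 10, -50] -> [13, 17, 35, 9] -> [13, 17, 35, 9]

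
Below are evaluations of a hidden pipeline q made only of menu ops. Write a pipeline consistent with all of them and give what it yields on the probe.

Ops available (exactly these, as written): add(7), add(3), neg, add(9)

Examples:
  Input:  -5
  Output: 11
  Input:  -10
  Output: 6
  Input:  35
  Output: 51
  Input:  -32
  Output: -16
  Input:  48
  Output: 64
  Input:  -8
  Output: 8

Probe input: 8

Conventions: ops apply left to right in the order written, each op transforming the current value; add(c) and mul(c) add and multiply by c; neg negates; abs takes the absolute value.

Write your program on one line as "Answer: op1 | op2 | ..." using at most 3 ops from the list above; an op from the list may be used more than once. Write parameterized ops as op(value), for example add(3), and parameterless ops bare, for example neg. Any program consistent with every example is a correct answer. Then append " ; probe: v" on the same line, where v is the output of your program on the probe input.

add(7) | add(9) ; probe: 24

Check, running the answer program on each example:
  -5 -> 2 -> 11
  -10 -> -3 -> 6
  35 -> 42 -> 51
  -32 -> -25 -> -16
  48 -> 55 -> 64
  -8 -> -1 -> 8
  probe: 8 -> 15 -> 24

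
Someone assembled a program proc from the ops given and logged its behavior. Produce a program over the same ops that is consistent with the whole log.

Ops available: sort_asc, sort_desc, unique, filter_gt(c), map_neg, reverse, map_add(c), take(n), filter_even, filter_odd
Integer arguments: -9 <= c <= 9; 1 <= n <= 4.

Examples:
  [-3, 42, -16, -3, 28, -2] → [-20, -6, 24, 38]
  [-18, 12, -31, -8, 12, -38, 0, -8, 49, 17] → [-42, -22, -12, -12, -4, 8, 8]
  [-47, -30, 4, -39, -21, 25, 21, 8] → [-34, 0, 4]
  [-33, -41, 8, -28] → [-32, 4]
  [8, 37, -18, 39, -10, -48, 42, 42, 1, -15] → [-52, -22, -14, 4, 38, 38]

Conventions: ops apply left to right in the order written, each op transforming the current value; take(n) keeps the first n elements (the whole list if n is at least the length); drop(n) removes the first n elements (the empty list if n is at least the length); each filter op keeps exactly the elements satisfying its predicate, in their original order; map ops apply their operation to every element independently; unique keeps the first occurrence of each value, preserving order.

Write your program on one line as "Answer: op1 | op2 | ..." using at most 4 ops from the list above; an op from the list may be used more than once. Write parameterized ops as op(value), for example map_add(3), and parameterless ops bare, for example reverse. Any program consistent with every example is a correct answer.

sort_asc | map_add(-7) | map_add(3) | filter_even

Check, running the answer program on each example:
  [-3, 42, -16, -3, 28, -2] -> [-16, -3, -3, -2, 28, 42] -> [-23, -10, -10, -9, 21, 35] -> [-20, -7, -7, -6, 24, 38] -> [-20, -6, 24, 38]
  [-18, 12, -31, -8, 12, -38, 0, -8, 49, 17] -> [-38, -31, -18, -8, -8, 0, 12, 12, 17, 49] -> [-45, -38, -25, -15, -15, -7, 5, 5, 10, 42] -> [-42, -35, -22, -12, -12, -4, 8, 8, 13, 45] -> [-42, -22, -12, -12, -4, 8, 8]
  [-47, -30, 4, -39, -21, 25, 21, 8] -> [-47, -39, -30, -21, 4, 8, 21, 25] -> [-54, -46, -37, -28, -3, 1, 14, 18] -> [-51, -43, -34, -25, 0, 4, 17, 21] -> [-34, 0, 4]
  [-33, -41, 8, -28] -> [-41, -33, -28, 8] -> [-48, -40, -35, 1] -> [-45, -37, -32, 4] -> [-32, 4]
  [8, 37, -18, 39, -10, -48, 42, 42, 1, -15] -> [-48, -18, -15, -10, 1, 8, 37, 39, 42, 42] -> [-55, -25, -22, -17, -6, 1, 30, 32, 35, 35] -> [-52, -22, -19, -14, -3, 4, 33, 35, 38, 38] -> [-52, -22, -14, 4, 38, 38]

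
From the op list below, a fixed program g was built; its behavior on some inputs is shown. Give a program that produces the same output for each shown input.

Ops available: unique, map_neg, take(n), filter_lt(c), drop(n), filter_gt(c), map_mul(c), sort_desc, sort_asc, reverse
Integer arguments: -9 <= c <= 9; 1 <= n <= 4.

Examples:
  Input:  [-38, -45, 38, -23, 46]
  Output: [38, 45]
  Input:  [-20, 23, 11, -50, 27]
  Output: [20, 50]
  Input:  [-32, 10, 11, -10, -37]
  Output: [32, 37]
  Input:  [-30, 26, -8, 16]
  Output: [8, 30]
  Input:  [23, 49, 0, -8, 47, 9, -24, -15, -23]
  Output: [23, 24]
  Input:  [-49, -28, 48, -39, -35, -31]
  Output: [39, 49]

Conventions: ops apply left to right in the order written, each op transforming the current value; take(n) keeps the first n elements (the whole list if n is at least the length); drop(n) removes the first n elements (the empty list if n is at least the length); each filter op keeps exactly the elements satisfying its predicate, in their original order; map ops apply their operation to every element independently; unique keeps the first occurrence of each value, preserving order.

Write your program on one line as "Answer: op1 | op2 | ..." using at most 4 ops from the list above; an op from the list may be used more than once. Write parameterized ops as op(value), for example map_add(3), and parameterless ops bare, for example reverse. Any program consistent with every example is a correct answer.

sort_asc | take(2) | map_neg | sort_asc

Check, running the answer program on each example:
  [-38, -45, 38, -23, 46] -> [-45, -38, -23, 38, 46] -> [-45, -38] -> [45, 38] -> [38, 45]
  [-20, 23, 11, -50, 27] -> [-50, -20, 11, 23, 27] -> [-50, -20] -> [50, 20] -> [20, 50]
  [-32, 10, 11, -10, -37] -> [-37, -32, -10, 10, 11] -> [-37, -32] -> [37, 32] -> [32, 37]
  [-30, 26, -8, 16] -> [-30, -8, 16, 26] -> [-30, -8] -> [30, 8] -> [8, 30]
  [23, 49, 0, -8, 47, 9, -24, -15, -23] -> [-24, -23, -15, -8, 0, 9, 23, 47, 49] -> [-24, -23] -> [24, 23] -> [23, 24]
  [-49, -28, 48, -39, -35, -31] -> [-49, -39, -35, -31, -28, 48] -> [-49, -39] -> [49, 39] -> [39, 49]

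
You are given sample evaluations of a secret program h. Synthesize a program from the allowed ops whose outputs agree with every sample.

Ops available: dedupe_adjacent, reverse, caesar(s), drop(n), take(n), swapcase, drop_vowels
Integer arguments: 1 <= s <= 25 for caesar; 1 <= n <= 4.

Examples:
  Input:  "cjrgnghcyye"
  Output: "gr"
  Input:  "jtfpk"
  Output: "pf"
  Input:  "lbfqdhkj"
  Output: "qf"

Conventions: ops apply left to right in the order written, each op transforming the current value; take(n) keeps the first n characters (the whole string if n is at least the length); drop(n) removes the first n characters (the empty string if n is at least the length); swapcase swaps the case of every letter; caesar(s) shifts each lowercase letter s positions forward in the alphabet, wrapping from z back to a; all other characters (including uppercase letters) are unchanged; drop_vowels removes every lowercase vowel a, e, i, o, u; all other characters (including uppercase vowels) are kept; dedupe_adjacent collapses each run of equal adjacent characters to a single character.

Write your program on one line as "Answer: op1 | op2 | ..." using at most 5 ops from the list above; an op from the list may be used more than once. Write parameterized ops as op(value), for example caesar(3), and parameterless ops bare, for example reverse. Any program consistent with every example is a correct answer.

dedupe_adjacent | drop(1) | drop(1) | take(2) | reverse

Check, running the answer program on each example:
  "cjrgnghcyye" -> "cjrgnghcye" -> "jrgnghcye" -> "rgnghcye" -> "rg" -> "gr"
  "jtfpk" -> "jtfpk" -> "tfpk" -> "fpk" -> "fp" -> "pf"
  "lbfqdhkj" -> "lbfqdhkj" -> "bfqdhkj" -> "fqdhkj" -> "fq" -> "qf"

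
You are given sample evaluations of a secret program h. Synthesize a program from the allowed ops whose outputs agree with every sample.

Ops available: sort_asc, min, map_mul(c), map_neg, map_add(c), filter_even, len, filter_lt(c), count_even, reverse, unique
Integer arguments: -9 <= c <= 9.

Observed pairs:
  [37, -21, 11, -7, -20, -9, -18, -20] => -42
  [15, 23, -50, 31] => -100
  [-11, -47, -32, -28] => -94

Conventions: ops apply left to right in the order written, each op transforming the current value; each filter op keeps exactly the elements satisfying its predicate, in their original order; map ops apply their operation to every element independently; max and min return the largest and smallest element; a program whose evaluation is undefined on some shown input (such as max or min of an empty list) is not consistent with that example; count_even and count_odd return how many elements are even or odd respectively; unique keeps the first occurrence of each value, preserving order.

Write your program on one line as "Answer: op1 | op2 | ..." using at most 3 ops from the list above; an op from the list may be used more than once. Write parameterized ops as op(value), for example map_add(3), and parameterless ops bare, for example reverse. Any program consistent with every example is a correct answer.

map_mul(2) | min

Check, running the answer program on each example:
  [37, -21, 11, -7, -20, -9, -18, -20] -> [74, -42, 22, -14, -40, -18, -36, -40] -> -42
  [15, 23, -50, 31] -> [30, 46, -100, 62] -> -100
  [-11, -47, -32, -28] -> [-22, -94, -64, -56] -> -94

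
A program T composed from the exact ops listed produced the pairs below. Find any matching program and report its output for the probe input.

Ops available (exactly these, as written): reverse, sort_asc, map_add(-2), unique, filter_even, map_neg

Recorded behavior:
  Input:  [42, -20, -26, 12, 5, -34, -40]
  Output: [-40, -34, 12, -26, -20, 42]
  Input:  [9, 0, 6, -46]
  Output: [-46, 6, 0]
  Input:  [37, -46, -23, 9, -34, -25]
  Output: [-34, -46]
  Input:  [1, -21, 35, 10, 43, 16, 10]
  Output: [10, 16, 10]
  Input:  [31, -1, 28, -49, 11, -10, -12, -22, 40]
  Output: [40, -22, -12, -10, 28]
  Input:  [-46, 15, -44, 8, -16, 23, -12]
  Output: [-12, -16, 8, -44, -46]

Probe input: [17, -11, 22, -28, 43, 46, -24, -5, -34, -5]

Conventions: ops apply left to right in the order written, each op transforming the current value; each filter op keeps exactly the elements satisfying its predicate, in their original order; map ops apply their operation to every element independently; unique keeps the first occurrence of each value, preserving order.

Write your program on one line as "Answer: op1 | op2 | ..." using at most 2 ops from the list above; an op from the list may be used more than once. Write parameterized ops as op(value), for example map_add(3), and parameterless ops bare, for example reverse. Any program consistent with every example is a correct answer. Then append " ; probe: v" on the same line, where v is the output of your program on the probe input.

reverse | filter_even ; probe: [-34, -24, 46, -28, 22]

Check, running the answer program on each example:
  [42, -20, -26, 12, 5, -34, -40] -> [-40, -34, 5, 12, -26, -20, 42] -> [-40, -34, 12, -26, -20, 42]
  [9, 0, 6, -46] -> [-46, 6, 0, 9] -> [-46, 6, 0]
  [37, -46, -23, 9, -34, -25] -> [-25, -34, 9, -23, -46, 37] -> [-34, -46]
  [1, -21, 35, 10, 43, 16, 10] -> [10, 16, 43, 10, 35, -21, 1] -> [10, 16, 10]
  [31, -1, 28, -49, 11, -10, -12, -22, 40] -> [40, -22, -12, -10, 11, -49, 28, -1, 31] -> [40, -22, -12, -10, 28]
  [-46, 15, -44, 8, -16, 23, -12] -> [-12, 23, -16, 8, -44, 15, -46] -> [-12, -16, 8, -44, -46]
  probe: [17, -11, 22, -28, 43, 46, -24, -5, -34, -5] -> [-5, -34, -5, -24, 46, 43, -28, 22, -11, 17] -> [-34, -24, 46, -28, 22]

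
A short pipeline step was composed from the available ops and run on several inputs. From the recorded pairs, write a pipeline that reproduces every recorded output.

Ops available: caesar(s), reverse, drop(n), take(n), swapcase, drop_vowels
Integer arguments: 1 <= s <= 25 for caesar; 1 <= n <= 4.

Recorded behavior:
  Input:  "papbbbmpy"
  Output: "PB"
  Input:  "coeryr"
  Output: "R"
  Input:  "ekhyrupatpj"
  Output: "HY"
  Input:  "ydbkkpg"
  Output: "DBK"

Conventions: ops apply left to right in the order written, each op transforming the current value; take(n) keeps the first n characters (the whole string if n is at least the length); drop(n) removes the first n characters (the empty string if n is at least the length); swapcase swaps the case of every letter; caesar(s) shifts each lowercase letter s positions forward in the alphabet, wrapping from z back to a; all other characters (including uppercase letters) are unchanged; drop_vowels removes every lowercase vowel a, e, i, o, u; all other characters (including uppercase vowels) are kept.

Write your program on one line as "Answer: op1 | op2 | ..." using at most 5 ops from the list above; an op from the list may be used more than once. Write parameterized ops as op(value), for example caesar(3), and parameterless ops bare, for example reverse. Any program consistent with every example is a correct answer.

take(4) | drop_vowels | swapcase | drop(1)

Check, running the answer program on each example:
  "papbbbmpy" -> "papb" -> "ppb" -> "PPB" -> "PB"
  "coeryr" -> "coer" -> "cr" -> "CR" -> "R"
  "ekhyrupatpj" -> "ekhy" -> "khy" -> "KHY" -> "HY"
  "ydbkkpg" -> "ydbk" -> "ydbk" -> "YDBK" -> "DBK"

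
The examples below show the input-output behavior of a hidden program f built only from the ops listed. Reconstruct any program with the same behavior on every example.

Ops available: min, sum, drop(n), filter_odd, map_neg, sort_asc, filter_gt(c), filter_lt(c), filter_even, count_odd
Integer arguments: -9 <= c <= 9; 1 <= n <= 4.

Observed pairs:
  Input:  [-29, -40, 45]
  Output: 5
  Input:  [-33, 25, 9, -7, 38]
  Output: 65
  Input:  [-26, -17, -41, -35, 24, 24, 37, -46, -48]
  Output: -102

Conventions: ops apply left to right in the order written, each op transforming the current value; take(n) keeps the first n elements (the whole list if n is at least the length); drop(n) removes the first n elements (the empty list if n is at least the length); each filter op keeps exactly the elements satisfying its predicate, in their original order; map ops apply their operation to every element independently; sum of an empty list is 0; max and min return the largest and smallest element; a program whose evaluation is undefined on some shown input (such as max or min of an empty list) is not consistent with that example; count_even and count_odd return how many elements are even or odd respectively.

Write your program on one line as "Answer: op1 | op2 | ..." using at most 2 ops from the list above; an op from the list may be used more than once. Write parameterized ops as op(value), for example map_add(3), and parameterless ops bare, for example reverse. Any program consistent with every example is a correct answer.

drop(1) | sum

Check, running the answer program on each example:
  [-29, -40, 45] -> [-40, 45] -> 5
  [-33, 25, 9, -7, 38] -> [25, 9, -7, 38] -> 65
  [-26, -17, -41, -35, 24, 24, 37, -46, -48] -> [-17, -41, -35, 24, 24, 37, -46, -48] -> -102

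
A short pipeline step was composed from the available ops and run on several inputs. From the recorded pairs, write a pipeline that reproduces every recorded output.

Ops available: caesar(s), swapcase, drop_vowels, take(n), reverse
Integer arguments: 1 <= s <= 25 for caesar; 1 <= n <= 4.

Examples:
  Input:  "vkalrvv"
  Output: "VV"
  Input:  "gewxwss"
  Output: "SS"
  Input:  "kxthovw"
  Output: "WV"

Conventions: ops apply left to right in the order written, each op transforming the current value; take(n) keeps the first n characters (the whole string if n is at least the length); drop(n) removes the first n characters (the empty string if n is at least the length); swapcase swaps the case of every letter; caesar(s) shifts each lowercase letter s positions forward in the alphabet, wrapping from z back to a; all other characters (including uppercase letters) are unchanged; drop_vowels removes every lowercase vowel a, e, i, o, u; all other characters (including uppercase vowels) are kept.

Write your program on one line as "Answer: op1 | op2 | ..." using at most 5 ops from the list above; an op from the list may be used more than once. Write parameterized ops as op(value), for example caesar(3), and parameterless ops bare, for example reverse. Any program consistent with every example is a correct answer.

reverse | take(2) | reverse | swapcase | reverse

Check, running the answer program on each example:
  "vkalrvv" -> "vvrlakv" -> "vv" -> "vv" -> "VV" -> "VV"
  "gewxwss" -> "sswxweg" -> "ss" -> "ss" -> "SS" -> "SS"
  "kxthovw" -> "wvohtxk" -> "wv" -> "vw" -> "VW" -> "WV"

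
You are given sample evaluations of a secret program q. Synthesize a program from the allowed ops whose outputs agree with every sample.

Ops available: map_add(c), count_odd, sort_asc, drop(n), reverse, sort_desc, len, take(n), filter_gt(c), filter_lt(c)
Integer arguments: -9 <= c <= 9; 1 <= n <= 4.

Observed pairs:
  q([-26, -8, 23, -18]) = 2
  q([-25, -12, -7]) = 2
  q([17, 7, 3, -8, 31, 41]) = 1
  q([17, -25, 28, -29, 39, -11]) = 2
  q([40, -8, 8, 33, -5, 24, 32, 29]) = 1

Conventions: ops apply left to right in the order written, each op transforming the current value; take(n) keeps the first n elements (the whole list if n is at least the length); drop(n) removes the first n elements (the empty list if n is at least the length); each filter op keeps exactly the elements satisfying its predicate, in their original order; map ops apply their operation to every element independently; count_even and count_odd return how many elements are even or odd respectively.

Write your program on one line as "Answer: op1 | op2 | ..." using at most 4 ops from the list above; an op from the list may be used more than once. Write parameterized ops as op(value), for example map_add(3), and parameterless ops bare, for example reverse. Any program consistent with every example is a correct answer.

map_add(-9) | filter_lt(-3) | drop(1) | len

Check, running the answer program on each example:
  [-26, -8, 23, -18] -> [-35, -17, 14, -27] -> [-35, -17, -27] -> [-17, -27] -> 2
  [-25, -12, -7] -> [-34, -21, -16] -> [-34, -21, -16] -> [-21, -16] -> 2
  [17, 7, 3, -8, 31, 41] -> [8, -2, -6, -17, 22, 32] -> [-6, -17] -> [-17] -> 1
  [17, -25, 28, -29, 39, -11] -> [8, -34, 19, -38, 30, -20] -> [-34, -38, -20] -> [-38, -20] -> 2
  [40, -8, 8, 33, -5, 24, 32, 29] -> [31, -17, -1, 24, -14, 15, 23, 20] -> [-17, -14] -> [-14] -> 1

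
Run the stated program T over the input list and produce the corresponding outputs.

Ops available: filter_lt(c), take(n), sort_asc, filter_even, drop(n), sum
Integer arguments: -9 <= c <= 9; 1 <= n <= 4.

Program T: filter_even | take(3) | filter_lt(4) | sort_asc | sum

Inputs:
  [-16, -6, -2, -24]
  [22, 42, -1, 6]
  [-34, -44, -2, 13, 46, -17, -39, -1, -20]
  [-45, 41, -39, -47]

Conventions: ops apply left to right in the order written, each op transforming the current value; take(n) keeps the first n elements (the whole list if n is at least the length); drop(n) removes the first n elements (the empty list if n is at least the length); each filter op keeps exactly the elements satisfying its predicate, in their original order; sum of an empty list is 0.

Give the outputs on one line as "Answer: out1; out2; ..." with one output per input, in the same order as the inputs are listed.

-24; 0; -80; 0

Execution, op by op:
  [-16, -6, -2, -24] -> [-16, -6, -2, -24] -> [-16, -6, -2] -> [-16, -6, -2] -> [-16, -6, -2] -> -24
  [22, 42, -1, 6] -> [22, 42, 6] -> [22, 42, 6] -> [] -> [] -> 0
  [-34, -44, -2, 13, 46, -17, -39, -1, -20] -> [-34, -44, -2, 46, -20] -> [-34, -44, -2] -> [-34, -44, -2] -> [-44, -34, -2] -> -80
  [-45, 41, -39, -47] -> [] -> [] -> [] -> [] -> 0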